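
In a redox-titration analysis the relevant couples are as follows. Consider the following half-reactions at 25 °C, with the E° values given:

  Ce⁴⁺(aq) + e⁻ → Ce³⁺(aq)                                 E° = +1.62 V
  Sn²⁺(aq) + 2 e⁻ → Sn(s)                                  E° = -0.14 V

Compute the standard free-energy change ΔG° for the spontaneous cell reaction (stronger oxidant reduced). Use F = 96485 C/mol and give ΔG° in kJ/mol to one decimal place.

Ce⁴⁺/Ce³⁺ (E° = +1.62 V) is the cathode; Sn²⁺/Sn (E° = -0.14 V) is the anode, so E°cell = +1.76 V.
Balancing electrons gives n = 2 (lcm of 1 and 2).
ΔG° = −nFE° = −(2)(96485)(+1.76) = -339,627 J = -339.6 kJ/mol.

-339.6 kJ/mol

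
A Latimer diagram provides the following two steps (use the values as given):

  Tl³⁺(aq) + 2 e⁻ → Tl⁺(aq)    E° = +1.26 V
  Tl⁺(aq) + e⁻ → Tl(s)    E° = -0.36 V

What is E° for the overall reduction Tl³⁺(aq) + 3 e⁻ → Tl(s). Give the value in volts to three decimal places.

Standard free energies of sequential steps add: ΔG°₃ = ΔG°₁ + ΔG°₂, so n₃E°₃ = n₁E°₁ + n₂E°₂.
E°₃ = (2×+1.26 + 1×-0.36) / 3 = (+2.160) / 3 = +0.720 V.

+0.720 V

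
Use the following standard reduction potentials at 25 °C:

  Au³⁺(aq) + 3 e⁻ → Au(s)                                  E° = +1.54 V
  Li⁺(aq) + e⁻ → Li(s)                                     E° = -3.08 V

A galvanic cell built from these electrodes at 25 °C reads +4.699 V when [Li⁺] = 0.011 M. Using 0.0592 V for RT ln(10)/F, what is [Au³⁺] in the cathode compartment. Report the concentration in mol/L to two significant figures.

Au³⁺/Au is the cathode, Li⁺/Li the anode: E°cell = +4.62 V, n = 3.
Overall reaction: Au³⁺(aq) + 3 Li(s) → Au(s) + 3 Li⁺(aq); Q = [Li⁺]^3/[Au³⁺]^1.
From E = E° − (0.0592/n) log Q: log Q = (E° − E)·n/0.0592 = (+4.62 − (+4.699))·3/0.0592 = -4.0034.
So 1·log[Au³⁺] = 3·log(0.011) − log Q = -5.8758 − (-4.0034) = -1.8724; [Au³⁺] = 10^(-1.8724) ≈ 0.013 M.

0.013 M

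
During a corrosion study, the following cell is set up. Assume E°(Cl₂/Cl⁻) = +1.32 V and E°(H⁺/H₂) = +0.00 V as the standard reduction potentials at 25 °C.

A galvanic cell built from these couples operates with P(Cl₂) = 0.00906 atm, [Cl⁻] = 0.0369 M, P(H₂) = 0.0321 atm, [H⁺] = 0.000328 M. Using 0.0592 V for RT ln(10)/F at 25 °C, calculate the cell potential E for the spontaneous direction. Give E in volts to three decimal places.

Cl₂/Cl⁻ is the cathode (higher E°), H⁺/H₂ the anode: E°cell = +1.32 − (+0.00) = +1.32 V, n = 2.
Overall: Cl₂(g) + H₂(g) → 2 Cl⁻(aq) + 2 H⁺(aq)
Q = [Cl⁻]^2·[H⁺]^2 / (P(Cl₂)·P(H₂)); log Q = -6.298.
E = E° − (0.0592/n) log Q = +1.32 − (0.0592/2)(-6.298) = +1.506 V.

+1.506 V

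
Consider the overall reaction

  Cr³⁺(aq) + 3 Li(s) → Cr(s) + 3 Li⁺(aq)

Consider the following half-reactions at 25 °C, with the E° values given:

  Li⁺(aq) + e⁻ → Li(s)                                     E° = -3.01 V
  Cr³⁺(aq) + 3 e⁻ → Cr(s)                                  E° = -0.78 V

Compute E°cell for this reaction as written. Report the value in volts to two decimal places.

The Cr³⁺/Cr couple has the higher reduction potential, so it is the cathode; Li⁺/Li is oxidised at the anode.
E°cell = E°(cathode) − E°(anode) = (-0.78) − (-3.01) = +2.23 V.

+2.23 V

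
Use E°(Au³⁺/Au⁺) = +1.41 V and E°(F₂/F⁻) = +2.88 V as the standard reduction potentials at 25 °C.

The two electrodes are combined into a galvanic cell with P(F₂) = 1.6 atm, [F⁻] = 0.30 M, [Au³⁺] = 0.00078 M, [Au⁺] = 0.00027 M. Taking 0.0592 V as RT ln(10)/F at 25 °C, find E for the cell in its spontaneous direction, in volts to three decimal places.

F₂/F⁻ is the cathode (higher E°), Au³⁺/Au⁺ the anode: E°cell = +2.88 − (+1.41) = +1.47 V, n = 2.
Overall: F₂(g) + Au⁺(aq) → 2 F⁻(aq) + Au³⁺(aq)
Q = [F⁻]^2·[Au³⁺] / (P(F₂)·[Au⁺]); log Q = -0.789.
E = E° − (0.0592/n) log Q = +1.47 − (0.0592/2)(-0.789) = +1.493 V.

+1.493 V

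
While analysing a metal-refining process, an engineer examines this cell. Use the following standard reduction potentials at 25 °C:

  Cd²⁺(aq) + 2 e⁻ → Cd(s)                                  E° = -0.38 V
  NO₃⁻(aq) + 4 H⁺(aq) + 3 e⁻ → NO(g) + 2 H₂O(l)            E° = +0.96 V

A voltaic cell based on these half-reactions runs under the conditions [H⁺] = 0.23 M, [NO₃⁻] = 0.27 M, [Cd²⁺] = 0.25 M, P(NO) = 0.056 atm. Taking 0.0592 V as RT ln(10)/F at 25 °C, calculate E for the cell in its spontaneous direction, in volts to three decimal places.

NO₃⁻/NO is the cathode (higher E°), Cd²⁺/Cd the anode: E°cell = +0.96 − (-0.38) = +1.34 V, n = 6.
Overall: 2 NO₃⁻(aq) + 8 H⁺(aq) + 3 Cd(s) → 2 NO(g) + 4 H₂O(l) + 3 Cd²⁺(aq)
Q = P(NO)^2·[Cd²⁺]^3 / ([NO₃⁻]^2·[H⁺]^8); log Q = 1.934.
E = E° − (0.0592/n) log Q = +1.34 − (0.0592/6)(1.934) = +1.321 V.

+1.321 V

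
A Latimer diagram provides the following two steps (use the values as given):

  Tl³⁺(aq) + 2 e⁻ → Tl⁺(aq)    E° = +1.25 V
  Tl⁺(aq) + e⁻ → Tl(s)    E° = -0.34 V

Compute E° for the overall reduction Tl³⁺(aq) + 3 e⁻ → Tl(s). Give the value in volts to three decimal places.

+0.720 V

Standard free energies of sequential steps add: ΔG°₃ = ΔG°₁ + ΔG°₂, so n₃E°₃ = n₁E°₁ + n₂E°₂.
E°₃ = (2×+1.25 + 1×-0.34) / 3 = (+2.160) / 3 = +0.720 V.
E° values themselves are not directly additive — weighting by electron count is essential.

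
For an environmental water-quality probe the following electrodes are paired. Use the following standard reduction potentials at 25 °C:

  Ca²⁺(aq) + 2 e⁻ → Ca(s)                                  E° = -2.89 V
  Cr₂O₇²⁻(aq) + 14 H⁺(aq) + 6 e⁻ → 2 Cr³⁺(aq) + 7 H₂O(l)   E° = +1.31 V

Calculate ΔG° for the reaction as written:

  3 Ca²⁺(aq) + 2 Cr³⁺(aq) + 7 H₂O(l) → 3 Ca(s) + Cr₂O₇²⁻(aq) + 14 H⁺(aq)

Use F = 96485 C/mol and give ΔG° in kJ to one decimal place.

As written, Ca²⁺/Ca is reduced (cathode) and Cr₂O₇²⁻/Cr³⁺ is oxidised (anode), so E°cell = (-2.89) − (+1.31) = -4.20 V.
Balancing electrons gives n = 6.
ΔG° = −nFE° = −(6)(96485)(-4.20) = 2,431,422 J = +2431.4 kJ.

+2431.4 kJ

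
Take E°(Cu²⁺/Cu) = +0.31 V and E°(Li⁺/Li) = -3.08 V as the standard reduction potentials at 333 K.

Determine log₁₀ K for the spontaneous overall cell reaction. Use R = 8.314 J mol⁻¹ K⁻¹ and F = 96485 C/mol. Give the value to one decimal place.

Cathode: Cu²⁺/Cu; anode: Li⁺/Li. E°cell = (+0.31) − (-3.08) = +3.39 V, with n = 2.
ΔG° = −nFE° = −RT ln K, so ln K = nFE°/(RT) = (2)(96485)(+3.39) / ((8.314)(333)) = 236.285.
log₁₀ K = 236.285 / ln 10 = 102.6.

102.6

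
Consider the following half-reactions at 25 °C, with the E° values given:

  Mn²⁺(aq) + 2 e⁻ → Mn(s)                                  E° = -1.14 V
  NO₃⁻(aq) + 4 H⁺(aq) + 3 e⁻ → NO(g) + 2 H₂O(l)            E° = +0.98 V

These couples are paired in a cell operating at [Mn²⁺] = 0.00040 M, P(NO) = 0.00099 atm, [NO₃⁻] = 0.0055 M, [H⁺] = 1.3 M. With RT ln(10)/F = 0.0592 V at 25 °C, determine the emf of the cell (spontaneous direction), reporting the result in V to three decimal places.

NO₃⁻/NO is the cathode (higher E°), Mn²⁺/Mn the anode: E°cell = +0.98 − (-1.14) = +2.12 V, n = 6.
Overall: 2 NO₃⁻(aq) + 8 H⁺(aq) + 3 Mn(s) → 2 NO(g) + 4 H₂O(l) + 3 Mn²⁺(aq)
Q = P(NO)^2·[Mn²⁺]^3 / ([NO₃⁻]^2·[H⁺]^8); log Q = -12.595.
E = E° − (0.0592/n) log Q = +2.12 − (0.0592/6)(-12.595) = +2.244 V.

+2.244 V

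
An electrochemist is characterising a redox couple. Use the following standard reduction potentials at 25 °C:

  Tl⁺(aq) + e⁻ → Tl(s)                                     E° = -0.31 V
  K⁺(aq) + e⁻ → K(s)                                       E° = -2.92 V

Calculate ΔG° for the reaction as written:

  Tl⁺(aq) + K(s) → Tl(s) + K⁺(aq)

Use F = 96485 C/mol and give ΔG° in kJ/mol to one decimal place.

-251.8 kJ/mol

As written, Tl⁺/Tl is reduced (cathode) and K⁺/K is oxidised (anode), so E°cell = (-0.31) − (-2.92) = +2.61 V.
Balancing electrons gives n = 1.
ΔG° = −nFE° = −(1)(96485)(+2.61) = -251,826 J = -251.8 kJ/mol.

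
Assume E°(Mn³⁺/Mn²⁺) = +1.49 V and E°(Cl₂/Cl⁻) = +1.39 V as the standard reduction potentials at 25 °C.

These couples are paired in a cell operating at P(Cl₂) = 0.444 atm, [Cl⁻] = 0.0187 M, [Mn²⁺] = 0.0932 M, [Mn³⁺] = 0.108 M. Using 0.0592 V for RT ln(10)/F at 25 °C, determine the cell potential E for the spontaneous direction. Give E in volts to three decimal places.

+0.012 V

Mn³⁺/Mn²⁺ is the cathode (higher E°), Cl₂/Cl⁻ the anode: E°cell = +1.49 − (+1.39) = +0.10 V, n = 2.
Overall: 2 Mn³⁺(aq) + 2 Cl⁻(aq) → 2 Mn²⁺(aq) + Cl₂(g)
Q = [Mn²⁺]^2·P(Cl₂) / ([Mn³⁺]^2·[Cl⁻]^2); log Q = 2.976.
E = E° − (0.0592/n) log Q = +0.10 − (0.0592/2)(2.976) = +0.012 V.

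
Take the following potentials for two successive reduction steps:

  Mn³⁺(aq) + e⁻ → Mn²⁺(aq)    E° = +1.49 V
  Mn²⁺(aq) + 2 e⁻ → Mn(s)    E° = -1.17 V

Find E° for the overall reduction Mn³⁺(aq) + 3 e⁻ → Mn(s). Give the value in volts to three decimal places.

Adding the free-energy changes (−nFE°) of the two steps gives −n₃FE°₃ = −n₁FE°₁ − n₂FE°₂.
E°₃ = (1×+1.49 + 2×-1.17) / 3 = (-0.850) / 3 = -0.283 V.

-0.283 V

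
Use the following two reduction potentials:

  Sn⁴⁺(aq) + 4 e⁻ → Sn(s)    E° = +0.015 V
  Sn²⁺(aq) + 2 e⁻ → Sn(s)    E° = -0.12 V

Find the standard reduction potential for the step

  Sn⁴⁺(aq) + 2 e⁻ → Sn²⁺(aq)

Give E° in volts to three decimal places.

Sequential free energies add, so n₃E°₃ = n₁E°₁ + n₂E°₂.
With n₃ = 4, and the known step contributing 2×(-0.12) V, the unknown satisfies 2·E° = 4×(+0.015) − 2×(-0.12) = +0.300.
E° = +0.300 / 2 = +0.150 V.

+0.150 V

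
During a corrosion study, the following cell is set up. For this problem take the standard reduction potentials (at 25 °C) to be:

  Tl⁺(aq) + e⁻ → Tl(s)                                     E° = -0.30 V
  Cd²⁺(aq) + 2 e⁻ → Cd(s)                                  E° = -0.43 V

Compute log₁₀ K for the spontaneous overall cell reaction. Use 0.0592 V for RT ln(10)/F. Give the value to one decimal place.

4.4

Cathode: Tl⁺/Tl; anode: Cd²⁺/Cd. E°cell = +0.13 V, n = 2.
log K = nE°cell / 0.0592 = (2)(+0.13) / 0.0592 = 4.4.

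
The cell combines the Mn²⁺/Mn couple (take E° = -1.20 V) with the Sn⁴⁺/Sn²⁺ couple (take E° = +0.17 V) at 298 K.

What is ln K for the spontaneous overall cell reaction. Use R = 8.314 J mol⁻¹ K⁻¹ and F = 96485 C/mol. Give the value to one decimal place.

Cathode: Sn⁴⁺/Sn²⁺; anode: Mn²⁺/Mn. E°cell = (+0.17) − (-1.20) = +1.37 V, with n = 2.
ΔG° = −nFE° = −RT ln K, so ln K = nFE°/(RT) = (2)(96485)(+1.37) / ((8.314)(298)) = 106.705.

106.7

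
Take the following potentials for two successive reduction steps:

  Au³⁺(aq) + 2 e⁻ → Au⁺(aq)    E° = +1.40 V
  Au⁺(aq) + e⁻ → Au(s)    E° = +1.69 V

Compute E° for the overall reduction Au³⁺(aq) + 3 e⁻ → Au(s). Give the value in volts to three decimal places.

+1.497 V

Adding the free-energy changes (−nFE°) of the two steps gives −n₃FE°₃ = −n₁FE°₁ − n₂FE°₂.
E°₃ = (2×+1.40 + 1×+1.69) / 3 = (+4.490) / 3 = +1.497 V.
Simply averaging or adding the two E° values would be wrong; the electron-weighted sum is required.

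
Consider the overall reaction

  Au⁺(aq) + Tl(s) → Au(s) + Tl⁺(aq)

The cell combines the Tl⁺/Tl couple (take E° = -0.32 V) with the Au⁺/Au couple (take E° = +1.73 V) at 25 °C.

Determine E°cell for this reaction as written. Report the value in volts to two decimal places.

The Au⁺/Au couple has the higher reduction potential, so it is the cathode; Tl⁺/Tl is oxidised at the anode.
E°cell = E°(cathode) − E°(anode) = (+1.73) − (-0.32) = +2.05 V.
Since E°cell > 0, the reaction is spontaneous under standard conditions.

+2.05 V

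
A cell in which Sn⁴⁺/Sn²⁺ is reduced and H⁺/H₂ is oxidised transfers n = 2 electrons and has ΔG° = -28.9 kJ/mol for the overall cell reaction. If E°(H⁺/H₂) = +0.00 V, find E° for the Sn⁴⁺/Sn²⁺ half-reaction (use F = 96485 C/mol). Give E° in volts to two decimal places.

E°cell = −ΔG°/(nF) = −(-28.9×10³)/((2)(96485)) = +0.150 V.
Since Sn⁴⁺/Sn²⁺ is the cathode and H⁺/H₂ the anode, E°cell = E°(Sn⁴⁺/Sn²⁺) − E°(H⁺/H₂).
So E°(Sn⁴⁺/Sn²⁺) = E°cell + E°(H⁺/H₂) = +0.150 + (+0.00) = +0.15 V.

+0.15 V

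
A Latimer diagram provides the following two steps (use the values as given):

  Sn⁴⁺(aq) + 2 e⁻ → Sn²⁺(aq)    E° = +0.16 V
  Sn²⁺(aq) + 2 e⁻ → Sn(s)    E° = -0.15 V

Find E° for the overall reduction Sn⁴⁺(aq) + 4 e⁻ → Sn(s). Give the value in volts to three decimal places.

+0.005 V

Adding the free-energy changes (−nFE°) of the two steps gives −n₃FE°₃ = −n₁FE°₁ − n₂FE°₂.
E°₃ = (2×+0.16 + 2×-0.15) / 4 = (+0.020) / 4 = +0.005 V.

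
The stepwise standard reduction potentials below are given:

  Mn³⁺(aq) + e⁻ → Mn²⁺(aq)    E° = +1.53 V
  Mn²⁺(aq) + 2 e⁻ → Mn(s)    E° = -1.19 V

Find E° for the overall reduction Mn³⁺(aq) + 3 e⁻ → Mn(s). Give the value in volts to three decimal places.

Standard free energies of sequential steps add: ΔG°₃ = ΔG°₁ + ΔG°₂, so n₃E°₃ = n₁E°₁ + n₂E°₂.
E°₃ = (1×+1.53 + 2×-1.19) / 3 = (-0.850) / 3 = -0.283 V.

-0.283 V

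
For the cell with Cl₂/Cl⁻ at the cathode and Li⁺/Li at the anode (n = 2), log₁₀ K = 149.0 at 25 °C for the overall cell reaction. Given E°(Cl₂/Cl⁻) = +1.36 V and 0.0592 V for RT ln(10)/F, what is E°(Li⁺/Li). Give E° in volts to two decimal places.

E°cell = (0.0592/n)·log K = (0.0592/2)(149.0) = +4.410 V.
Since Cl₂/Cl⁻ is the cathode and Li⁺/Li the anode, E°cell = E°(Cl₂/Cl⁻) − E°(Li⁺/Li).
So E°(Li⁺/Li) = E°(Cl₂/Cl⁻) − E°cell = (+1.36) − (+4.410) = -3.05 V.

-3.05 V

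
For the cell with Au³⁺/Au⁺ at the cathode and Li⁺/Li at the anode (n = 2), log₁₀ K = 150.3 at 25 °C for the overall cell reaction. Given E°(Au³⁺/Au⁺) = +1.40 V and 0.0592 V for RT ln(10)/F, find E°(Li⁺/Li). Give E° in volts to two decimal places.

E°cell = (0.0592/n)·log K = (0.0592/2)(150.3) = +4.449 V.
Since Au³⁺/Au⁺ is the cathode and Li⁺/Li the anode, E°cell = E°(Au³⁺/Au⁺) − E°(Li⁺/Li).
So E°(Li⁺/Li) = E°(Au³⁺/Au⁺) − E°cell = (+1.40) − (+4.449) = -3.05 V.

-3.05 V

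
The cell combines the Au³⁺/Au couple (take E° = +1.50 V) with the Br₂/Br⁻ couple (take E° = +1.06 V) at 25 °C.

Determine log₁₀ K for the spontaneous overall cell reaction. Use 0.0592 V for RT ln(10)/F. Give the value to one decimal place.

Cathode: Au³⁺/Au; anode: Br₂/Br⁻. E°cell = +0.44 V, n = 6.
log K = nE°cell / 0.0592 = (6)(+0.44) / 0.0592 = 44.6.

44.6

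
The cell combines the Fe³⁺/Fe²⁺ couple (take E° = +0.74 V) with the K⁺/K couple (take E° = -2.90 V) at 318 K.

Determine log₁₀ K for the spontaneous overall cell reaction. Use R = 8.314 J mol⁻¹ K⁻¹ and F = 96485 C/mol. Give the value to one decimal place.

Cathode: Fe³⁺/Fe²⁺; anode: K⁺/K. E°cell = (+0.74) − (-2.90) = +3.64 V, with n = 1.
ΔG° = −nFE° = −RT ln K, so ln K = nFE°/(RT) = (1)(96485)(+3.64) / ((8.314)(318)) = 132.839.
log₁₀ K = 132.839 / ln 10 = 57.7.

57.7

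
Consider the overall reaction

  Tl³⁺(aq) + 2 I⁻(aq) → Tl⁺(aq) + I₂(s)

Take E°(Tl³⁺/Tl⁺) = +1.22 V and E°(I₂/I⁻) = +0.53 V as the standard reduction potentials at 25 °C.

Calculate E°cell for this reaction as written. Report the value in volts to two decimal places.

+0.69 V

The Tl³⁺/Tl⁺ couple has the higher reduction potential, so it is the cathode; I₂/I⁻ is oxidised at the anode.
E°cell = E°(cathode) − E°(anode) = (+1.22) − (+0.53) = +0.69 V.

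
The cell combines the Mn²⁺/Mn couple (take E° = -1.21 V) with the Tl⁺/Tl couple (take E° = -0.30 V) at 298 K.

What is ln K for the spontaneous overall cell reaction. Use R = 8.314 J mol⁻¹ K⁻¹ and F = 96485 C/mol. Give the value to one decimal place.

70.9

Cathode: Tl⁺/Tl; anode: Mn²⁺/Mn. E°cell = (-0.30) − (-1.21) = +0.91 V, with n = 2.
ΔG° = −nFE° = −RT ln K, so ln K = nFE°/(RT) = (2)(96485)(+0.91) / ((8.314)(298)) = 70.877.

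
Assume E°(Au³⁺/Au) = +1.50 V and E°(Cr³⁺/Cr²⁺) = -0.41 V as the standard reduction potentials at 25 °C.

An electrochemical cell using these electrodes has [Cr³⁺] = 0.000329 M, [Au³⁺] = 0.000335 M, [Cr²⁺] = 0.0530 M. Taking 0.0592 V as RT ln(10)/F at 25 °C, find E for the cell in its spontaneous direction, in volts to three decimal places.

+1.972 V

Au³⁺/Au is the cathode (higher E°), Cr³⁺/Cr²⁺ the anode: E°cell = +1.50 − (-0.41) = +1.91 V, n = 3.
Overall: Au³⁺(aq) + 3 Cr²⁺(aq) → Au(s) + 3 Cr³⁺(aq)
Q = [Cr³⁺]^3 / ([Au³⁺]·[Cr²⁺]^3); log Q = -3.146.
E = E° − (0.0592/n) log Q = +1.91 − (0.0592/3)(-3.146) = +1.972 V.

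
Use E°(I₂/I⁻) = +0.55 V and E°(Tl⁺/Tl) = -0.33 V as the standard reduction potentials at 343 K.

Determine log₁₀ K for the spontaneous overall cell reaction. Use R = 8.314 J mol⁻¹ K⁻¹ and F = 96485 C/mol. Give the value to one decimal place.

Cathode: I₂/I⁻; anode: Tl⁺/Tl. E°cell = (+0.55) − (-0.33) = +0.88 V, with n = 2.
ΔG° = −nFE° = −RT ln K, so ln K = nFE°/(RT) = (2)(96485)(+0.88) / ((8.314)(343)) = 59.548.
log₁₀ K = 59.548 / ln 10 = 25.9.

25.9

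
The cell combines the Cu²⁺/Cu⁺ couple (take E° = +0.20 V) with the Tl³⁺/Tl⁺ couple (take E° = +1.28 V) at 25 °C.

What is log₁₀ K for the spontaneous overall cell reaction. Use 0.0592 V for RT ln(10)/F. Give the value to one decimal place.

Cathode: Tl³⁺/Tl⁺; anode: Cu²⁺/Cu⁺. E°cell = +1.08 V, n = 2.
log K = nE°cell / 0.0592 = (2)(+1.08) / 0.0592 = 36.5.

36.5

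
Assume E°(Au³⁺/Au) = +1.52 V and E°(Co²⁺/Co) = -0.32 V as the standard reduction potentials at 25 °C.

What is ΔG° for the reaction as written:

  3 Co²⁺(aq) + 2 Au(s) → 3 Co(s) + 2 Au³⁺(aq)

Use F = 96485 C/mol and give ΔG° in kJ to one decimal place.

+1065.2 kJ

As written, Co²⁺/Co is reduced (cathode) and Au³⁺/Au is oxidised (anode), so E°cell = (-0.32) − (+1.52) = -1.84 V.
Balancing electrons gives n = 6.
ΔG° = −nFE° = −(6)(96485)(-1.84) = 1,065,194 J = +1065.2 kJ.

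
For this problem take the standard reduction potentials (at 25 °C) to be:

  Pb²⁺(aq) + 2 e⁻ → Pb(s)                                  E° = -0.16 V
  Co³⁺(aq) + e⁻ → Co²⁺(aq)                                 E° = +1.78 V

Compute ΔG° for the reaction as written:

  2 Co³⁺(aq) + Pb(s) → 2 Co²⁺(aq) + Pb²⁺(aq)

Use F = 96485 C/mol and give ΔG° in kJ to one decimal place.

As written, Co³⁺/Co²⁺ is reduced (cathode) and Pb²⁺/Pb is oxidised (anode), so E°cell = (+1.78) − (-0.16) = +1.94 V.
Balancing electrons gives n = 2.
ΔG° = −nFE° = −(2)(96485)(+1.94) = -374,362 J = -374.4 kJ.

-374.4 kJ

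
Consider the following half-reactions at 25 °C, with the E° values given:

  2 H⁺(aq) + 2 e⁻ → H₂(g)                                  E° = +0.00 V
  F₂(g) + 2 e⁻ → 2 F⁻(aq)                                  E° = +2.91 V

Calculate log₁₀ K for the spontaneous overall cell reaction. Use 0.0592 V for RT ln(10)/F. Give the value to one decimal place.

Cathode: F₂/F⁻; anode: H⁺/H₂. E°cell = +2.91 V, n = 2.
log K = nE°cell / 0.0592 = (2)(+2.91) / 0.0592 = 98.3.

98.3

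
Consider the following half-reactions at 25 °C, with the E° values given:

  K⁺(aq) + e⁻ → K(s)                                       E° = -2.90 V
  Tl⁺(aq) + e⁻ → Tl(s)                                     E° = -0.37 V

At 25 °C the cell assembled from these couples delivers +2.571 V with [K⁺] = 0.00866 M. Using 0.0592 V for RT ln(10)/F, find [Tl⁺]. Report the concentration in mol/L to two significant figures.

0.043 M

Tl⁺/Tl is the cathode, K⁺/K the anode: E°cell = +2.53 V, n = 1.
Overall reaction: Tl⁺(aq) + K(s) → Tl(s) + K⁺(aq); Q = [K⁺]^1/[Tl⁺]^1.
From E = E° − (0.0592/n) log Q: log Q = (E° − E)·n/0.0592 = (+2.53 − (+2.571))·1/0.0592 = -0.6926.
So 1·log[Tl⁺] = 1·log(0.00866) − log Q = -2.0625 − (-0.6926) = -1.3699; [Tl⁺] = 10^(-1.3699) ≈ 0.043 M.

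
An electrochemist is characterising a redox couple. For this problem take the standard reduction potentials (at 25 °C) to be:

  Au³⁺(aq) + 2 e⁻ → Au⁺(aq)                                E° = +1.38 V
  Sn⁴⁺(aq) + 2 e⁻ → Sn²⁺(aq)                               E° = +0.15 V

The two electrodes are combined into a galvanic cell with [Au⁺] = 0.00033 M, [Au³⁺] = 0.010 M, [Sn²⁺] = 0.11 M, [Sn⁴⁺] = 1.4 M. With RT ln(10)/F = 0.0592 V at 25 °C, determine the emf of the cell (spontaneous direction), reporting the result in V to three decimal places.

Au³⁺/Au⁺ is the cathode (higher E°), Sn⁴⁺/Sn²⁺ the anode: E°cell = +1.38 − (+0.15) = +1.23 V, n = 2.
Overall: Au³⁺(aq) + Sn²⁺(aq) → Au⁺(aq) + Sn⁴⁺(aq)
Q = [Au⁺]·[Sn⁴⁺] / ([Au³⁺]·[Sn²⁺]); log Q = -0.377.
E = E° − (0.0592/n) log Q = +1.23 − (0.0592/2)(-0.377) = +1.241 V.

+1.241 V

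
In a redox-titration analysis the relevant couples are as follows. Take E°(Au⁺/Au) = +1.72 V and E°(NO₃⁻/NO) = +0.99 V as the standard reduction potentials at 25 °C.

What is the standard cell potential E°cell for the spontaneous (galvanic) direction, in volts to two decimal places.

The Au⁺/Au couple has the higher reduction potential, so it is the cathode; NO₃⁻/NO is oxidised at the anode.
E°cell = E°(cathode) − E°(anode) = (+1.72) − (+0.99) = +0.73 V.
Since E°cell > 0, the reaction is spontaneous under standard conditions.

+0.73 V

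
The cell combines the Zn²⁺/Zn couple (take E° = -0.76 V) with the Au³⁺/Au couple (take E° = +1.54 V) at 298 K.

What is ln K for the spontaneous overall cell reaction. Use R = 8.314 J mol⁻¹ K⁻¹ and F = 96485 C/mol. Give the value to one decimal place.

537.4

Cathode: Au³⁺/Au; anode: Zn²⁺/Zn. E°cell = (+1.54) − (-0.76) = +2.30 V, with n = 6.
ΔG° = −nFE° = −RT ln K, so ln K = nFE°/(RT) = (6)(96485)(+2.30) / ((8.314)(298)) = 537.418.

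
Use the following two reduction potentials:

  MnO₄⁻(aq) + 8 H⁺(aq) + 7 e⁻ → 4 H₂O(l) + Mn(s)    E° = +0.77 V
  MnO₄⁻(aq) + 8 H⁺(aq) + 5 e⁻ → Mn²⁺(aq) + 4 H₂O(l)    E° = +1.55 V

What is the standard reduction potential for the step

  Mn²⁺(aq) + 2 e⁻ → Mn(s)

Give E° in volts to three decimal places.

Sequential free energies add, so n₃E°₃ = n₁E°₁ + n₂E°₂.
With n₃ = 7, and the known step contributing 5×(+1.55) V, the unknown satisfies 2·E° = 7×(+0.77) − 5×(+1.55) = -2.360.
E° = -2.360 / 2 = -1.180 V.

-1.180 V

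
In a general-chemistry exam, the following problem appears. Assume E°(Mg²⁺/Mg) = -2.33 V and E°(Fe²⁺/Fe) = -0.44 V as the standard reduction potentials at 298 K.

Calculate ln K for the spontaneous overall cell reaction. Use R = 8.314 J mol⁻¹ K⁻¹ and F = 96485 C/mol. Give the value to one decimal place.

147.2

Cathode: Fe²⁺/Fe; anode: Mg²⁺/Mg. E°cell = (-0.44) − (-2.33) = +1.89 V, with n = 2.
ΔG° = −nFE° = −RT ln K, so ln K = nFE°/(RT) = (2)(96485)(+1.89) / ((8.314)(298)) = 147.206.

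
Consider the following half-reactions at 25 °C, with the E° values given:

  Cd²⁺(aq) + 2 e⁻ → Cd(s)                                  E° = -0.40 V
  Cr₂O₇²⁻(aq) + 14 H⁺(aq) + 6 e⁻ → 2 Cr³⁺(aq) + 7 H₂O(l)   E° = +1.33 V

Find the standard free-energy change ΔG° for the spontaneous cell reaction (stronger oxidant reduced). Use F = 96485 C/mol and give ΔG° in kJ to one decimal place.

Cr₂O₇²⁻/Cr³⁺ (E° = +1.33 V) is the cathode; Cd²⁺/Cd (E° = -0.40 V) is the anode, so E°cell = +1.73 V.
Balancing electrons gives n = 6 (lcm of 6 and 2).
ΔG° = −nFE° = −(6)(96485)(+1.73) = -1,001,514 J = -1001.5 kJ.

-1001.5 kJ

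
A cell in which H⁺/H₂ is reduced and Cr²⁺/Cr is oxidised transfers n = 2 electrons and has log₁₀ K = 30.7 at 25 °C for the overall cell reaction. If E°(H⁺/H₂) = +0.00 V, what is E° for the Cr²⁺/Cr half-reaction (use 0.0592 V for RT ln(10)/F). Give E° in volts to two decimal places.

E°cell = (0.0592/n)·log K = (0.0592/2)(30.7) = +0.909 V.
Since H⁺/H₂ is the cathode and Cr²⁺/Cr the anode, E°cell = E°(H⁺/H₂) − E°(Cr²⁺/Cr).
So E°(Cr²⁺/Cr) = E°(H⁺/H₂) − E°cell = (+0.00) − (+0.909) = -0.91 V.

-0.91 V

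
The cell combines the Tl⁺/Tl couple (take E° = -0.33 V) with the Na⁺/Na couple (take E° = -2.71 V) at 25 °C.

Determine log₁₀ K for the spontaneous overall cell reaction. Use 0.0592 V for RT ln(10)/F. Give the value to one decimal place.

Cathode: Tl⁺/Tl; anode: Na⁺/Na. E°cell = +2.38 V, n = 1.
log K = nE°cell / 0.0592 = (1)(+2.38) / 0.0592 = 40.2.

40.2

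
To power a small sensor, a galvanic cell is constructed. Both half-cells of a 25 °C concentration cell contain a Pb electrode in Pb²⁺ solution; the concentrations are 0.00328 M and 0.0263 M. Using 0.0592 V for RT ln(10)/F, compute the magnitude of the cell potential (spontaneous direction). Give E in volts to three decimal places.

+0.027 V

For a concentration cell E°cell = 0. The 0.0263 M side is the cathode (reduction is favoured where [Pb²⁺] is higher).
With n = 2, E = −(0.0592/2) log([Pb²⁺]ₐₙ/[Pb²⁺]꜀ₐₜ) = −(0.0592/2) log(0.00328/0.0263) = −(0.0592/2)(-0.904) = +0.027 V.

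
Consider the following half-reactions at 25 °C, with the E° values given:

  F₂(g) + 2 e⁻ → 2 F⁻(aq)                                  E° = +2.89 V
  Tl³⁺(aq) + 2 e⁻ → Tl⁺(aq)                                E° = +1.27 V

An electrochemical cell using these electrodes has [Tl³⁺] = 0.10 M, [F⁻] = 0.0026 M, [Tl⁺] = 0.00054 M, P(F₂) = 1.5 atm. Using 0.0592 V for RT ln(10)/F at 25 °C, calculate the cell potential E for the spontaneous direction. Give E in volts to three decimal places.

F₂/F⁻ is the cathode (higher E°), Tl³⁺/Tl⁺ the anode: E°cell = +2.89 − (+1.27) = +1.62 V, n = 2.
Overall: F₂(g) + Tl⁺(aq) → 2 F⁻(aq) + Tl³⁺(aq)
Q = [F⁻]^2·[Tl³⁺] / (P(F₂)·[Tl⁺]); log Q = -3.079.
E = E° − (0.0592/n) log Q = +1.62 − (0.0592/2)(-3.079) = +1.711 V.

+1.711 V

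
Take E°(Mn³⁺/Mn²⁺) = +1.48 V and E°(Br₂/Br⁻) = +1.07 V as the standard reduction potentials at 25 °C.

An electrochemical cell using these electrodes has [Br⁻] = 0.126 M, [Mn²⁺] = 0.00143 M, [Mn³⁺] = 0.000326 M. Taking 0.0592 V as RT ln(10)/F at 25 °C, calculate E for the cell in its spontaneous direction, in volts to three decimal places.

Mn³⁺/Mn²⁺ is the cathode (higher E°), Br₂/Br⁻ the anode: E°cell = +1.48 − (+1.07) = +0.41 V, n = 2.
Overall: 2 Mn³⁺(aq) + 2 Br⁻(aq) → 2 Mn²⁺(aq) + Br₂(l)
Q = [Mn²⁺]^2 / ([Mn³⁺]^2·[Br⁻]^2); log Q = 3.083.
E = E° − (0.0592/n) log Q = +0.41 − (0.0592/2)(3.083) = +0.319 V.

+0.319 V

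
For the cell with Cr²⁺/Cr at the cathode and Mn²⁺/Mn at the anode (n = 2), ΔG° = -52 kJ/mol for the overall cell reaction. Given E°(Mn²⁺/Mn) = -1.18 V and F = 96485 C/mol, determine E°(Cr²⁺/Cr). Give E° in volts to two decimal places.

-0.91 V

E°cell = −ΔG°/(nF) = −(-52×10³)/((2)(96485)) = +0.269 V.
Since Cr²⁺/Cr is the cathode and Mn²⁺/Mn the anode, E°cell = E°(Cr²⁺/Cr) − E°(Mn²⁺/Mn).
So E°(Cr²⁺/Cr) = E°cell + E°(Mn²⁺/Mn) = +0.269 + (-1.18) = -0.91 V.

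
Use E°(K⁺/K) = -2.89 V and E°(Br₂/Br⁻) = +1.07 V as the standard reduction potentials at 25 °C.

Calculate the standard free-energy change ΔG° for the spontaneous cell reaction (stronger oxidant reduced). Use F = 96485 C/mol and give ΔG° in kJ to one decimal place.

Br₂/Br⁻ (E° = +1.07 V) is the cathode; K⁺/K (E° = -2.89 V) is the anode, so E°cell = +3.96 V.
Balancing electrons gives n = 2 (lcm of 2 and 1).
ΔG° = −nFE° = −(2)(96485)(+3.96) = -764,161 J = -764.2 kJ.

-764.2 kJ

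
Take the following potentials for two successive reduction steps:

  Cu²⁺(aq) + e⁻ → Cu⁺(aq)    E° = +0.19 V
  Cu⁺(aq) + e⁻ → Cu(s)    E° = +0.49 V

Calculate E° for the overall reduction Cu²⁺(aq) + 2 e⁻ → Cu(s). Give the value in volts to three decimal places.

Adding the free-energy changes (−nFE°) of the two steps gives −n₃FE°₃ = −n₁FE°₁ − n₂FE°₂.
E°₃ = (1×+0.19 + 1×+0.49) / 2 = (+0.680) / 2 = +0.340 V.

+0.340 V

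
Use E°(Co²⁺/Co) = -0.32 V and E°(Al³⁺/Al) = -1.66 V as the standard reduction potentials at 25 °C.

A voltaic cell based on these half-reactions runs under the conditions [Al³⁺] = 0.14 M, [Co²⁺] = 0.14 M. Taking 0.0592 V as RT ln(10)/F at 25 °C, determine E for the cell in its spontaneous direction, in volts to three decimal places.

+1.332 V

Co²⁺/Co is the cathode (higher E°), Al³⁺/Al the anode: E°cell = -0.32 − (-1.66) = +1.34 V, n = 6.
Overall: 3 Co²⁺(aq) + 2 Al(s) → 3 Co(s) + 2 Al³⁺(aq)
Q = [Al³⁺]^2 / ([Co²⁺]^3); log Q = 0.854.
E = E° − (0.0592/n) log Q = +1.34 − (0.0592/6)(0.854) = +1.332 V.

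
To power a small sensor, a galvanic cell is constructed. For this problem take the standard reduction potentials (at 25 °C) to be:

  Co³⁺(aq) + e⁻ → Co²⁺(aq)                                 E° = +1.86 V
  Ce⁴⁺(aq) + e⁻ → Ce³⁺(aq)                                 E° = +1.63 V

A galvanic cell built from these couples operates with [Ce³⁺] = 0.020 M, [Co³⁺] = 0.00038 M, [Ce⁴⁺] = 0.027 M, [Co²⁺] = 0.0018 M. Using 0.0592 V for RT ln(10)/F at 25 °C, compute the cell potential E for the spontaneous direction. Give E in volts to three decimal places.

+0.182 V

Co³⁺/Co²⁺ is the cathode (higher E°), Ce⁴⁺/Ce³⁺ the anode: E°cell = +1.86 − (+1.63) = +0.23 V, n = 1.
Overall: Co³⁺(aq) + Ce³⁺(aq) → Co²⁺(aq) + Ce⁴⁺(aq)
Q = [Co²⁺]·[Ce⁴⁺] / ([Co³⁺]·[Ce³⁺]); log Q = 0.806.
E = E° − (0.0592/n) log Q = +0.23 − (0.0592/1)(0.806) = +0.182 V.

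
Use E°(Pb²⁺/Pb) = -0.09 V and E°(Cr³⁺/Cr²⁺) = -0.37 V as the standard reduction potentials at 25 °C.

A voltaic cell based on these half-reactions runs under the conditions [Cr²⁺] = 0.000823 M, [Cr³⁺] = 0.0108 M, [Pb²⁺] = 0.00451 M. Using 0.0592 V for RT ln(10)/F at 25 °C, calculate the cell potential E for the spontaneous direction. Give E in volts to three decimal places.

+0.144 V

Pb²⁺/Pb is the cathode (higher E°), Cr³⁺/Cr²⁺ the anode: E°cell = -0.09 − (-0.37) = +0.28 V, n = 2.
Overall: Pb²⁺(aq) + 2 Cr²⁺(aq) → Pb(s) + 2 Cr³⁺(aq)
Q = [Cr³⁺]^2 / ([Pb²⁺]·[Cr²⁺]^2); log Q = 4.582.
E = E° − (0.0592/n) log Q = +0.28 − (0.0592/2)(4.582) = +0.144 V.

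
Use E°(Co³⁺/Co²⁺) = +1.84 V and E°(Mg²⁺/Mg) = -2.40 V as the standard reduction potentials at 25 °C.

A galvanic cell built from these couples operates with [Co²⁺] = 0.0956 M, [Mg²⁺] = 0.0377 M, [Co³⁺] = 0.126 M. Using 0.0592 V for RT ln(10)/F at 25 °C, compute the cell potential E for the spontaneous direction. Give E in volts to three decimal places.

+4.289 V

Co³⁺/Co²⁺ is the cathode (higher E°), Mg²⁺/Mg the anode: E°cell = +1.84 − (-2.40) = +4.24 V, n = 2.
Overall: 2 Co³⁺(aq) + Mg(s) → 2 Co²⁺(aq) + Mg²⁺(aq)
Q = [Co²⁺]^2·[Mg²⁺] / ([Co³⁺]^2); log Q = -1.663.
E = E° − (0.0592/n) log Q = +4.24 − (0.0592/2)(-1.663) = +4.289 V.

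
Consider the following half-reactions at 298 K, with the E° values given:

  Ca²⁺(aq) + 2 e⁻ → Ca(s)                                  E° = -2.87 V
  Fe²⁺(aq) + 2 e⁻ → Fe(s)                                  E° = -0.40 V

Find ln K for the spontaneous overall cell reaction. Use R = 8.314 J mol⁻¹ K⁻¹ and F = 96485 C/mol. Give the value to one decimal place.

192.4

Cathode: Fe²⁺/Fe; anode: Ca²⁺/Ca. E°cell = (-0.40) − (-2.87) = +2.47 V, with n = 2.
ΔG° = −nFE° = −RT ln K, so ln K = nFE°/(RT) = (2)(96485)(+2.47) / ((8.314)(298)) = 192.380.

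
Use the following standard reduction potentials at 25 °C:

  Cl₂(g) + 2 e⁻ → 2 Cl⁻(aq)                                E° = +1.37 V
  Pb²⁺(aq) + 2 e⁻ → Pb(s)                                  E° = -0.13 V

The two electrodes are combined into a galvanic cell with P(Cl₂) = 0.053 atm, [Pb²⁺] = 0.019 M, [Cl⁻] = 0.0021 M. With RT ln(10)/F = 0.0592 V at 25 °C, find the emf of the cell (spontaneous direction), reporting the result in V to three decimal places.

Cl₂/Cl⁻ is the cathode (higher E°), Pb²⁺/Pb the anode: E°cell = +1.37 − (-0.13) = +1.50 V, n = 2.
Overall: Cl₂(g) + Pb(s) → 2 Cl⁻(aq) + Pb²⁺(aq)
Q = [Cl⁻]^2·[Pb²⁺] / (P(Cl₂)); log Q = -5.801.
E = E° − (0.0592/n) log Q = +1.50 − (0.0592/2)(-5.801) = +1.672 V.

+1.672 V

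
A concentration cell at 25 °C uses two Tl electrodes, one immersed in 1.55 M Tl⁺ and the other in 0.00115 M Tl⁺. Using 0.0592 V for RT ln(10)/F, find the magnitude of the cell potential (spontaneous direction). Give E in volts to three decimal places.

+0.185 V

For a concentration cell E°cell = 0. The 1.55 M side is the cathode (reduction is favoured where [Tl⁺] is higher).
With n = 1, E = −(0.0592/1) log([Tl⁺]ₐₙ/[Tl⁺]꜀ₐₜ) = −(0.0592/1) log(0.00115/1.55) = −(0.0592/1)(-3.130) = +0.185 V.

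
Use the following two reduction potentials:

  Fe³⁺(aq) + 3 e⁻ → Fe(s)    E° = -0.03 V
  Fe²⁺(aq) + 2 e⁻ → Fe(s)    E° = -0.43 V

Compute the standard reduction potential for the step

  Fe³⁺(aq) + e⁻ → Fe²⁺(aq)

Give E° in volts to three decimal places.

+0.770 V

Sequential free energies add, so n₃E°₃ = n₁E°₁ + n₂E°₂.
With n₃ = 3, and the known step contributing 2×(-0.43) V, the unknown satisfies 1·E° = 3×(-0.03) − 2×(-0.43) = +0.770.
E° = +0.770 / 1 = +0.770 V.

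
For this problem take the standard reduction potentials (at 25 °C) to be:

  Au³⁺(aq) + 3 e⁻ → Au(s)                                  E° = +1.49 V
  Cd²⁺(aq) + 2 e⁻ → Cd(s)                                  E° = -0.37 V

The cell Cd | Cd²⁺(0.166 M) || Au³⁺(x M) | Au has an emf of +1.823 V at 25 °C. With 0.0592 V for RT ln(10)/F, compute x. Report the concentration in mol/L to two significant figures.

0.00090 M

Au³⁺/Au is the cathode, Cd²⁺/Cd the anode: E°cell = +1.86 V, n = 6.
Overall reaction: 2 Au³⁺(aq) + 3 Cd(s) → 2 Au(s) + 3 Cd²⁺(aq); Q = [Cd²⁺]^3/[Au³⁺]^2.
From E = E° − (0.0592/n) log Q: log Q = (E° − E)·n/0.0592 = (+1.86 − (+1.823))·6/0.0592 = 3.7500.
So 2·log[Au³⁺] = 3·log(0.166) − log Q = -2.3397 − (3.7500) = -6.0897; log[Au³⁺] = -6.0897 / 2 = -3.0448; [Au³⁺] = 10^(-3.0448) ≈ 0.00090 M.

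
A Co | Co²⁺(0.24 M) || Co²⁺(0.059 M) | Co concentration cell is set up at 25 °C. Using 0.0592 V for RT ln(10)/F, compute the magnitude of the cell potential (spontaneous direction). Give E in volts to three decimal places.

+0.018 V

For a concentration cell E°cell = 0. The 0.24 M side is the cathode (reduction is favoured where [Co²⁺] is higher).
With n = 2, E = −(0.0592/2) log([Co²⁺]ₐₙ/[Co²⁺]꜀ₐₜ) = −(0.0592/2) log(0.059/0.24) = −(0.0592/2)(-0.609) = +0.018 V.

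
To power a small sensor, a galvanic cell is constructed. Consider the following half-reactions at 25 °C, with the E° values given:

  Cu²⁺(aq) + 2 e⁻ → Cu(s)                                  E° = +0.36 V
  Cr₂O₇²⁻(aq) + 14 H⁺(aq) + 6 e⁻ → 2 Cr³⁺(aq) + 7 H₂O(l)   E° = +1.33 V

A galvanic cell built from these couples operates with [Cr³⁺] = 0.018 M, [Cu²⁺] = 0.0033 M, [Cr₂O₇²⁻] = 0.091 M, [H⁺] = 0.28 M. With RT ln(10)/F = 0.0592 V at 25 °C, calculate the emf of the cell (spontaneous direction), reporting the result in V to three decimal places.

+0.991 V

Cr₂O₇²⁻/Cr³⁺ is the cathode (higher E°), Cu²⁺/Cu the anode: E°cell = +1.33 − (+0.36) = +0.97 V, n = 6.
Overall: Cr₂O₇²⁻(aq) + 14 H⁺(aq) + 3 Cu(s) → 2 Cr³⁺(aq) + 7 H₂O(l) + 3 Cu²⁺(aq)
Q = [Cr³⁺]^2·[Cu²⁺]^3 / ([Cr₂O₇²⁻]·[H⁺]^14); log Q = -2.153.
E = E° − (0.0592/n) log Q = +0.97 − (0.0592/6)(-2.153) = +0.991 V.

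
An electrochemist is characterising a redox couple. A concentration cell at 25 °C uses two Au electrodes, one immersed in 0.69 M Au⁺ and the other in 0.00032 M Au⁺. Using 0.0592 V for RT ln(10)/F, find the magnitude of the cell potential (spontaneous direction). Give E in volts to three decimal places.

For a concentration cell E°cell = 0. The 0.69 M side is the cathode (reduction is favoured where [Au⁺] is higher).
With n = 1, E = −(0.0592/1) log([Au⁺]ₐₙ/[Au⁺]꜀ₐₜ) = −(0.0592/1) log(0.00032/0.69) = −(0.0592/1)(-3.334) = +0.197 V.

+0.197 V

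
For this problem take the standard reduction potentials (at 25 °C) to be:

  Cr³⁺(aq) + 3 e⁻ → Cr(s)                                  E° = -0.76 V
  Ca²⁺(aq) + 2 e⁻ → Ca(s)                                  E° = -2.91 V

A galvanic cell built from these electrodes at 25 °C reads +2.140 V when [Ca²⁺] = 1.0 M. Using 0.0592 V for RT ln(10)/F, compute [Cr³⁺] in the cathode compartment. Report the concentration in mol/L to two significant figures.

Cr³⁺/Cr is the cathode, Ca²⁺/Ca the anode: E°cell = +2.15 V, n = 6.
Overall reaction: 2 Cr³⁺(aq) + 3 Ca(s) → 2 Cr(s) + 3 Ca²⁺(aq); Q = [Ca²⁺]^3/[Cr³⁺]^2.
From E = E° − (0.0592/n) log Q: log Q = (E° − E)·n/0.0592 = (+2.15 − (+2.140))·6/0.0592 = 1.0135.
So 2·log[Cr³⁺] = 3·log(1) − log Q = 0.0000 − (1.0135) = -1.0135; log[Cr³⁺] = -1.0135 / 2 = -0.5068; [Cr³⁺] = 10^(-0.5068) ≈ 0.31 M.

0.31 M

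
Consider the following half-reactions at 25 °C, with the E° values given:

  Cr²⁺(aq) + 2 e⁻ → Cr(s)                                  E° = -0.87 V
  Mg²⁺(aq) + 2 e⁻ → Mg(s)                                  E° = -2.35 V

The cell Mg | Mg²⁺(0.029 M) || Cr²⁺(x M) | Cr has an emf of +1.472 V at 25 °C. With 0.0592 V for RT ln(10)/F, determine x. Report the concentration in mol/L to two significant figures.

0.016 M

Cr²⁺/Cr is the cathode, Mg²⁺/Mg the anode: E°cell = +1.48 V, n = 2.
Overall reaction: Cr²⁺(aq) + Mg(s) → Cr(s) + Mg²⁺(aq); Q = [Mg²⁺]^1/[Cr²⁺]^1.
From E = E° − (0.0592/n) log Q: log Q = (E° − E)·n/0.0592 = (+1.48 − (+1.472))·2/0.0592 = 0.2703.
So 1·log[Cr²⁺] = 1·log(0.029) − log Q = -1.5376 − (0.2703) = -1.8079; [Cr²⁺] = 10^(-1.8079) ≈ 0.016 M.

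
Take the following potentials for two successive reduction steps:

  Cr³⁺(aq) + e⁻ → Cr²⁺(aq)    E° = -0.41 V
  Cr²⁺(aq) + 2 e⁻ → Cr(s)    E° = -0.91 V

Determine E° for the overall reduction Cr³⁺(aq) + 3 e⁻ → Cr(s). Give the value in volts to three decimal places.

-0.743 V

Adding the free-energy changes (−nFE°) of the two steps gives −n₃FE°₃ = −n₁FE°₁ − n₂FE°₂.
E°₃ = (1×-0.41 + 2×-0.91) / 3 = (-2.230) / 3 = -0.743 V.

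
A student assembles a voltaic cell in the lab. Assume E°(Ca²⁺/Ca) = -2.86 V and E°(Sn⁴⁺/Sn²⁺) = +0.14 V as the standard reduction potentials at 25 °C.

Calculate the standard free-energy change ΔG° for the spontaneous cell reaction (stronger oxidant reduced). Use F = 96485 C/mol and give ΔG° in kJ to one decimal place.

-578.9 kJ

Sn⁴⁺/Sn²⁺ (E° = +0.14 V) is the cathode; Ca²⁺/Ca (E° = -2.86 V) is the anode, so E°cell = +3.00 V.
Balancing electrons gives n = 2 (lcm of 2 and 2).
ΔG° = −nFE° = −(2)(96485)(+3.00) = -578,910 J = -578.9 kJ.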